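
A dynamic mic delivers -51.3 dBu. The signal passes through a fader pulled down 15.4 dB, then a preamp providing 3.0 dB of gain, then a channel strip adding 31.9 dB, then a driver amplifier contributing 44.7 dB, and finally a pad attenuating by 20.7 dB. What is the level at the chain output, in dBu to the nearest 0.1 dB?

-7.8 dBu

Gain stages sum in dB:
-51.3 − 15.4 + 3.0 + 31.9 + 44.7 − 20.7 = -7.8 dBu.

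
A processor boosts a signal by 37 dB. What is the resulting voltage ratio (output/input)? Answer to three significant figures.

Voltage ratio = 10^(dB/20).
10^(37/20) = 10^(1.850) = 70.8.

70.8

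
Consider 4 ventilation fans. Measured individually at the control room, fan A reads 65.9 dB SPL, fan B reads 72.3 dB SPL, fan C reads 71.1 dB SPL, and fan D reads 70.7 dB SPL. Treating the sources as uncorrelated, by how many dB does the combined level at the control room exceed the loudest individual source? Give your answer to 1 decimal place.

Add the sources as powers (linear), then convert back to dB:
L_total = 10·log₁₀(10^(65.9/10) + 10^(72.3/10) + 10^(71.1/10) + 10^(70.7/10)) = 76.58 dB SPL.
Excess over the loudest (72.3 dB): 76.58 − 72.3 = 4.3 dB.

4.3 dB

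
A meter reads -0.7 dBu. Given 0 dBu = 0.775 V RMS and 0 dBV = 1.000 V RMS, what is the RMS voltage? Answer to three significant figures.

0.715 V

V = 0.775 V × 10^(-0.7/20).
= 0.775 × 0.9226 = 0.715 V.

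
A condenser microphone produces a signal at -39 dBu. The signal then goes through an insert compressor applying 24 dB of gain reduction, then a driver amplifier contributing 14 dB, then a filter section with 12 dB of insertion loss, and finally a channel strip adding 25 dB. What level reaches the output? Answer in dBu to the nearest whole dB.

-36 dBu

In dB, series stages simply add:
-39 − 24 + 14 − 12 + 25 = -36 dBu.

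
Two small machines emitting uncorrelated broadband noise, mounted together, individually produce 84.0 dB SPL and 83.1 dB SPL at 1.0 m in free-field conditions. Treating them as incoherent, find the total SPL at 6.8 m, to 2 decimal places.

Combined at 1.0 m: 10·log₁₀(10^(84.0/10)+10^(83.1/10)) = 86.584 dB SPL.
Then apply −20·log₁₀(6.8/1.0) = -16.650 dB → 69.93 dB SPL.

69.93 dB SPL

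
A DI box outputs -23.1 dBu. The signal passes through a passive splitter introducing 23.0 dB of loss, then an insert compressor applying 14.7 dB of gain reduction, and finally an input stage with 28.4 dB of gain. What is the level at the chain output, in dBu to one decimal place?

In dB, series stages simply add:
-23.1 − 23.0 − 14.7 + 28.4 = -32.4 dBu.

-32.4 dBu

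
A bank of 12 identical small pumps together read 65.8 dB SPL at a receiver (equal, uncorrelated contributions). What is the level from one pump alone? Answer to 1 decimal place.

12 equal incoherent sources add 10·log₁₀(12) = 10.79 dB over one source.
L_one = 65.8 − 10.79 = 55.0 dB SPL.

55.0 dB SPL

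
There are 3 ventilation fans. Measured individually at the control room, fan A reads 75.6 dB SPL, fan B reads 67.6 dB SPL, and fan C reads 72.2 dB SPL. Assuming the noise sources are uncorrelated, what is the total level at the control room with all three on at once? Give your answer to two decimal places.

77.68 dB SPL

Add the sources as powers (linear), then convert back to dB:
L_total = 10·log₁₀(10^(75.6/10) + 10^(67.6/10) + 10^(72.2/10)) = 10·log₁₀(58660000) = 77.68 dB SPL.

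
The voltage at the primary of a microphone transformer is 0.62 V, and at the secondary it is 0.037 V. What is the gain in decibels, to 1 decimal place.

For a voltage ratio, dB = 20·log₁₀(V₂/V₁).
20·log₁₀(0.037/0.62) = 20·log₁₀(0.05968) = -24.5 dB.

-24.5 dB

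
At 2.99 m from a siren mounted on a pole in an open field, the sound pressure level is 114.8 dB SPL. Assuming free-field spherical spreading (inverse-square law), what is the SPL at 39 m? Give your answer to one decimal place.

Inverse-square spreading gives ΔL = −20·log₁₀(d₂/d₁).
ΔL = −20·log₁₀(39/2.99) = -22.31 dB, so L₂ = 114.8 + (-22.31) = 92.5 dB SPL.

92.5 dB SPL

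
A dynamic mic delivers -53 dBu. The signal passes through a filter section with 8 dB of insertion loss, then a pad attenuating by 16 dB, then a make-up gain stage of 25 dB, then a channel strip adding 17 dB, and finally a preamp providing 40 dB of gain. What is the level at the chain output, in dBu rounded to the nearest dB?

In dB, series stages simply add:
-53 − 8 − 16 + 25 + 17 + 40 = +5 dBu.

+5 dBu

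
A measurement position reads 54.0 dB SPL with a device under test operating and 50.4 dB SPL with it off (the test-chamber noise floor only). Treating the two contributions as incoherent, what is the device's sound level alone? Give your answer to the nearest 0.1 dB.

Remove the background by subtracting linear intensities:
L_src = 10·log₁₀(10^(54.0/10) − 10^(50.4/10)) = 10·log₁₀(141500) = 51.5 dB SPL.

51.5 dB SPL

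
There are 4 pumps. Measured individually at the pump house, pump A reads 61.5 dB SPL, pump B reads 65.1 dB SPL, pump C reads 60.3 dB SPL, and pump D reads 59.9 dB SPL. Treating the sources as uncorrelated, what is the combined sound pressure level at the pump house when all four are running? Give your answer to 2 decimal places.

68.26 dB SPL

Incoherent sources sum as intensities:
L_total = 10·log₁₀(10^(61.5/10) + 10^(65.1/10) + 10^(60.3/10) + 10^(59.9/10)) = 10·log₁₀(6697000) = 68.26 dB SPL.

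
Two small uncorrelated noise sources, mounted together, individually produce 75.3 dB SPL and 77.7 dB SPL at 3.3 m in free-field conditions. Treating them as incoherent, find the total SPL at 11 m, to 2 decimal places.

Combined at 3.3 m: 10·log₁₀(10^(75.3/10)+10^(77.7/10)) = 79.674 dB SPL.
Then apply −20·log₁₀(11/3.3) = -10.458 dB → 69.22 dB SPL.

69.22 dB SPL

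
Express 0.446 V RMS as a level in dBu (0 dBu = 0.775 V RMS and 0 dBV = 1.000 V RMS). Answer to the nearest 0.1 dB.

-4.8 dBu

dBu = 20·log₁₀(V / 0.775 V).
20·log₁₀(0.446/0.775) = -4.8 dBu.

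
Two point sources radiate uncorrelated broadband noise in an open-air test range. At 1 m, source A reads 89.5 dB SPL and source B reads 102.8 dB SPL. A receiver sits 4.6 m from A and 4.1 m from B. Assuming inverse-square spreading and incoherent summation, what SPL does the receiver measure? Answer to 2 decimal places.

90.70 dB SPL

At the listener: L_A = 89.5 − 20·log₁₀(4.6) = 76.245 dB; L_B = 102.8 − 20·log₁₀(4.1) = 90.544 dB.
Combined: 10·log₁₀(10^(76.245/10)+10^(90.544/10)) = 90.70 dB SPL.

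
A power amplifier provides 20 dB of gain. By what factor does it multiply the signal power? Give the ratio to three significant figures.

100

Power ratio = 10^(dB/10).
10^(20/10) = 10^(2.000) = 100.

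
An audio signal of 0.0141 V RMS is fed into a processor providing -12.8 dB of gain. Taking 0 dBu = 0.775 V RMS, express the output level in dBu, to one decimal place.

-47.6 dBu

Input level: 20·log₁₀(0.0141/0.775) = -34.80 dBu.
Output: -34.80 − 12.8 = -47.6 dBu.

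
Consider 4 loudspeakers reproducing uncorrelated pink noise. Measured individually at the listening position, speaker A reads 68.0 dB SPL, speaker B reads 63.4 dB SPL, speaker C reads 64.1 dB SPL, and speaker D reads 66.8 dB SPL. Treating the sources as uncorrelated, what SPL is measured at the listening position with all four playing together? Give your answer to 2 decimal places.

Incoherent sources sum as intensities:
L_total = 10·log₁₀(10^(68.0/10) + 10^(63.4/10) + 10^(64.1/10) + 10^(66.8/10)) = 10·log₁₀(15850000) = 72.00 dB SPL.

72.00 dB SPL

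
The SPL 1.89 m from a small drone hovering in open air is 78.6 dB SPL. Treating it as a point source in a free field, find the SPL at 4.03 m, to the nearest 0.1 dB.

72.0 dB SPL

Free-field point source: level drops by 20·log₁₀ of the distance ratio.
ΔL = −20·log₁₀(4.03/1.89) = -6.58 dB, so L₂ = 78.6 + (-6.58) = 72.0 dB SPL.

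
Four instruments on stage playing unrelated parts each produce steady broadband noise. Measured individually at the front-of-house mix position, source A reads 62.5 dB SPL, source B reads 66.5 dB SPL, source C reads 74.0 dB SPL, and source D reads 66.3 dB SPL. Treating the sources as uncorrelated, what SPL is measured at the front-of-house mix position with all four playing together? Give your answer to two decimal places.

75.52 dB SPL

Uncorrelated sources add in intensity (power), not in dB.
L_total = 10·log₁₀(10^(62.5/10) + 10^(66.5/10) + 10^(74.0/10) + 10^(66.3/10)) = 10·log₁₀(35630000) = 75.52 dB SPL.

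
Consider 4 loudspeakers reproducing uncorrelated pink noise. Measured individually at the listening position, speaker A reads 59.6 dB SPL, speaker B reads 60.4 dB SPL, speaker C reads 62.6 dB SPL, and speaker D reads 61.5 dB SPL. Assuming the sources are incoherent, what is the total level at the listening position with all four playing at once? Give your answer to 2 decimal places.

Incoherent sources sum as intensities:
L_total = 10·log₁₀(10^(59.6/10) + 10^(60.4/10) + 10^(62.6/10) + 10^(61.5/10)) = 10·log₁₀(5241000) = 67.19 dB SPL.

67.19 dB SPL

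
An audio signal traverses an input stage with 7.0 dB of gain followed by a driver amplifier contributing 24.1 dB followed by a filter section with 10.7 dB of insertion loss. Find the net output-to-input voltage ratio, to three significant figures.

Net gain = 7.0 + 24.1 + (−10.7) = 20.4 dB.
Voltage ratio = 10^(20.4/20) = 10.5.

10.5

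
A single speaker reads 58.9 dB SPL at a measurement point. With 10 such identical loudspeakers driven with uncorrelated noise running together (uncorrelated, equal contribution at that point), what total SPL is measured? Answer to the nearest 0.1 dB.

68.9 dB SPL

10 equal incoherent sources raise the level by 10·log₁₀(10) = 10.00 dB.
L_total = 58.9 + 10.00 = 68.9 dB SPL.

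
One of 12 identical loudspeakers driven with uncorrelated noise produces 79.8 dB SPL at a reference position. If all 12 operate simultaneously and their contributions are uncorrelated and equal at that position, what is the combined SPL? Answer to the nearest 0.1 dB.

90.6 dB SPL

12 equal incoherent sources raise the level by 10·log₁₀(12) = 10.79 dB.
L_total = 79.8 + 10.79 = 90.6 dB SPL.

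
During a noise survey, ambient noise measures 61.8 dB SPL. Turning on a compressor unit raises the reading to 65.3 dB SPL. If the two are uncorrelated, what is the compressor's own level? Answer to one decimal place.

62.7 dB SPL

Subtract intensities: L_src = 10·log₁₀(10^(L_total/10) − 10^(L_bg/10)).
L_src = 10·log₁₀(10^(65.3/10) − 10^(61.8/10)) = 10·log₁₀(1875000) = 62.7 dB SPL.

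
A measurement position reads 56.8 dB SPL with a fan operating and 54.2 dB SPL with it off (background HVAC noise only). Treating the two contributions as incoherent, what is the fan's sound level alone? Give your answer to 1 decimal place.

53.3 dB SPL

Background correction is a power subtraction:
L_src = 10·log₁₀(10^(56.8/10) − 10^(54.2/10)) = 10·log₁₀(215600) = 53.3 dB SPL.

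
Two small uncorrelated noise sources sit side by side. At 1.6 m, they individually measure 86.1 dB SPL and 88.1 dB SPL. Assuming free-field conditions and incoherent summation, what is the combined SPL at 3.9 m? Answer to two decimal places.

82.49 dB SPL

Combined at 1.6 m: 10·log₁₀(10^(86.1/10)+10^(88.1/10)) = 90.224 dB SPL.
Then apply −20·log₁₀(3.9/1.6) = -7.739 dB → 82.49 dB SPL.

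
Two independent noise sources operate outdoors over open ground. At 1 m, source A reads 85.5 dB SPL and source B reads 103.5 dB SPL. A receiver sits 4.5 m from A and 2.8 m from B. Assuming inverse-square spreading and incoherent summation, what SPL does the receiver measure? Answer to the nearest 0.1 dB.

94.6 dB SPL

At the listener: L_A = 85.5 − 20·log₁₀(4.5) = 72.44 dB; L_B = 103.5 − 20·log₁₀(2.8) = 94.56 dB.
Combined: 10·log₁₀(10^(72.44/10)+10^(94.56/10)) = 94.6 dB SPL.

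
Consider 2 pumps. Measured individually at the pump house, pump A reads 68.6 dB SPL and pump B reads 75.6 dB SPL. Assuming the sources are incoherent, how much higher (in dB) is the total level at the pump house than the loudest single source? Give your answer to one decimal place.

0.8 dB

Uncorrelated sources add in intensity (power), not in dB.
L_total = 10·log₁₀(10^(68.6/10) + 10^(75.6/10)) = 76.39 dB SPL.
Excess over the loudest (75.6 dB): 76.39 − 75.6 = 0.8 dB.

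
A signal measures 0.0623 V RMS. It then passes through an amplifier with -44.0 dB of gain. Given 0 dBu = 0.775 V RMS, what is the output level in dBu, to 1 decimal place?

Input level: 20·log₁₀(0.0623/0.775) = -21.90 dBu.
Output: -21.90 − 44.0 = -65.9 dBu.

-65.9 dBu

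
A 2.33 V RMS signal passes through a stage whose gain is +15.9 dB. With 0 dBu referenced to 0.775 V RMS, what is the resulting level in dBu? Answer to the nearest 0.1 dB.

Input level: 20·log₁₀(2.33/0.775) = 9.56 dBu.
Output: 9.56 + 15.9 = +25.5 dBu.

+25.5 dBu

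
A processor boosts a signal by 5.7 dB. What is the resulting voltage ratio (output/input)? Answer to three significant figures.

1.93

Voltage ratio = 10^(dB/20).
10^(5.7/20) = 10^(0.2850) = 1.93.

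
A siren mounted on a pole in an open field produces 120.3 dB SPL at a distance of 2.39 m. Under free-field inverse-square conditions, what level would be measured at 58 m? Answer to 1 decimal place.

92.6 dB SPL

Inverse-square spreading gives ΔL = −20·log₁₀(d₂/d₁).
ΔL = −20·log₁₀(58/2.39) = -27.70 dB, so L₂ = 120.3 + (-27.70) = 92.6 dB SPL.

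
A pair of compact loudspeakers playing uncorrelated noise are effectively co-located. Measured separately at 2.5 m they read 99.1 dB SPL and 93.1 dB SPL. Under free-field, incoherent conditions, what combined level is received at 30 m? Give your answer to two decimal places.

78.49 dB SPL

Combined at 2.5 m: 10·log₁₀(10^(99.1/10)+10^(93.1/10)) = 100.073 dB SPL.
Then apply −20·log₁₀(30/2.5) = -21.584 dB → 78.49 dB SPL.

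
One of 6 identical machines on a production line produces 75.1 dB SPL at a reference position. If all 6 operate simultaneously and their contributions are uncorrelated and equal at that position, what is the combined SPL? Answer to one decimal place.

6 equal incoherent sources raise the level by 10·log₁₀(6) = 7.78 dB.
L_total = 75.1 + 7.78 = 82.9 dB SPL.

82.9 dB SPL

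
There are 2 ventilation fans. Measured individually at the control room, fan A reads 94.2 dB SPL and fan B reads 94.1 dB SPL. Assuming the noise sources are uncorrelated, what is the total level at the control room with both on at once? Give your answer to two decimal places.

97.16 dB SPL

Add the sources as powers (linear), then convert back to dB:
L_total = 10·log₁₀(10^(94.2/10) + 10^(94.1/10)) = 10·log₁₀(5201000000) = 97.16 dB SPL.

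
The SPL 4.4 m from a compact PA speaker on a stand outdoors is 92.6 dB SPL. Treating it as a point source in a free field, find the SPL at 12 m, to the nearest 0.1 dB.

83.9 dB SPL

For a point source in a free field, ΔL = −20·log₁₀(d₂/d₁).
ΔL = −20·log₁₀(12/4.4) = -8.71 dB, so L₂ = 92.6 + (-8.71) = 83.9 dB SPL.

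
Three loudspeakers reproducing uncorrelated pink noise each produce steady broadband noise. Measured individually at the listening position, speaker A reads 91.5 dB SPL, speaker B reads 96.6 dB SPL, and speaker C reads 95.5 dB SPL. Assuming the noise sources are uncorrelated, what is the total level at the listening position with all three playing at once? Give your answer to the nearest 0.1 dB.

Uncorrelated sources add in intensity (power), not in dB.
L_total = 10·log₁₀(10^(91.5/10) + 10^(96.6/10) + 10^(95.5/10)) = 10·log₁₀(9532000000) = 99.8 dB SPL.

99.8 dB SPL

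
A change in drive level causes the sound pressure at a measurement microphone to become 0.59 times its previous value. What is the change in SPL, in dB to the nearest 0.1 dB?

-4.6 dB

SPL change from a pressure ratio uses the 20·log₁₀ form:
20·log₁₀(0.59) = -4.6 dB.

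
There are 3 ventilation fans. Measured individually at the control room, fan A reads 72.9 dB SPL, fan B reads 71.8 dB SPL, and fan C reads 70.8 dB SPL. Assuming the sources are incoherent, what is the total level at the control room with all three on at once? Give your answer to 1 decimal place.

76.7 dB SPL

Incoherent sources sum as intensities:
L_total = 10·log₁₀(10^(72.9/10) + 10^(71.8/10) + 10^(70.8/10)) = 10·log₁₀(46660000) = 76.7 dB SPL.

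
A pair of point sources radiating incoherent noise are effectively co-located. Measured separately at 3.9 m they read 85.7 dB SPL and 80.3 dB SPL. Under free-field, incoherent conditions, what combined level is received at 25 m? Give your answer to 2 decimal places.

70.66 dB SPL

Combined at 3.9 m: 10·log₁₀(10^(85.7/10)+10^(80.3/10)) = 86.801 dB SPL.
Then apply −20·log₁₀(25/3.9) = -16.138 dB → 70.66 dB SPL.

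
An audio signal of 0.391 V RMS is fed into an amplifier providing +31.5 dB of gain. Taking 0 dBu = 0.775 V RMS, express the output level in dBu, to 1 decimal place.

Input level: 20·log₁₀(0.391/0.775) = -5.94 dBu.
Output: -5.94 + 31.5 = +25.6 dBu.

+25.6 dBu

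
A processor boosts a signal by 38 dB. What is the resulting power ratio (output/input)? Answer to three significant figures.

6310

Power ratio = 10^(dB/10).
10^(38/10) = 10^(3.800) = 6310.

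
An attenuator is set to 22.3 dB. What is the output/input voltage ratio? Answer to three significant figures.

Voltage ratio = 10^(dB/20).
10^(-22.3/20) = 10^(-1.115) = 0.0767.

0.0767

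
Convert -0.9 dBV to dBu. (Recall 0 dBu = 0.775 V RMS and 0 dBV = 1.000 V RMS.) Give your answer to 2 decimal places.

The offset between the scales is 20·log₁₀(0.775/1.000) = −2.214 dB.
So dBu = -0.9 + 2.214 = +1.31 dBu.

+1.31 dBu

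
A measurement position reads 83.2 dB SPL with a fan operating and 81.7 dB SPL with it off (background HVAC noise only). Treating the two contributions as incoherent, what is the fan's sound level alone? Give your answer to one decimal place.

77.9 dB SPL

Subtract intensities: L_src = 10·log₁₀(10^(L_total/10) − 10^(L_bg/10)).
L_src = 10·log₁₀(10^(83.2/10) − 10^(81.7/10)) = 10·log₁₀(61020000) = 77.9 dB SPL.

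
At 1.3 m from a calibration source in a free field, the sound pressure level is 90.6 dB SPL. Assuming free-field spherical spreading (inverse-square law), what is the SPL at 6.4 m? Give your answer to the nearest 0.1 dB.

76.8 dB SPL

Inverse-square spreading gives ΔL = −20·log₁₀(d₂/d₁).
ΔL = −20·log₁₀(6.4/1.3) = -13.84 dB, so L₂ = 90.6 + (-13.84) = 76.8 dB SPL.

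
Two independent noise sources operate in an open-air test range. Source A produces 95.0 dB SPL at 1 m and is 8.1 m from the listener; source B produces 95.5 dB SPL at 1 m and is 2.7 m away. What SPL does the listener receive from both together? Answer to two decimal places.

At the listener: L_A = 95.0 − 20·log₁₀(8.1) = 76.830 dB; L_B = 95.5 − 20·log₁₀(2.7) = 86.873 dB.
Combined: 10·log₁₀(10^(76.830/10)+10^(86.873/10)) = 87.28 dB SPL.

87.28 dB SPL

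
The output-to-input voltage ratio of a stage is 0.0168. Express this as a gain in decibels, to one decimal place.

-35.5 dB

For a voltage ratio, dB = 20·log₁₀(V₂/V₁).
20·log₁₀(0.0168) = -35.5 dB.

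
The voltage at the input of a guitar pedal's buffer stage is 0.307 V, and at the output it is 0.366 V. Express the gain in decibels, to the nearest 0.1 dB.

Voltage ratio → dB uses the 20·log₁₀ form:
20·log₁₀(0.366/0.307) = 20·log₁₀(1.192) = 1.5 dB.

1.5 dB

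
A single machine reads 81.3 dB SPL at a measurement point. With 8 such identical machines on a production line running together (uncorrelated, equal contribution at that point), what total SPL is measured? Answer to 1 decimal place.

90.3 dB SPL

8 equal incoherent sources raise the level by 10·log₁₀(8) = 9.03 dB.
L_total = 81.3 + 9.03 = 90.3 dB SPL.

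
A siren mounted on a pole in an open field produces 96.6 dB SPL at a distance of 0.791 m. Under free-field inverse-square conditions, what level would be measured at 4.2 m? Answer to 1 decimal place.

82.1 dB SPL

Inverse-square spreading gives ΔL = −20·log₁₀(d₂/d₁).
ΔL = −20·log₁₀(4.2/0.791) = -14.50 dB, so L₂ = 96.6 + (-14.50) = 82.1 dB SPL.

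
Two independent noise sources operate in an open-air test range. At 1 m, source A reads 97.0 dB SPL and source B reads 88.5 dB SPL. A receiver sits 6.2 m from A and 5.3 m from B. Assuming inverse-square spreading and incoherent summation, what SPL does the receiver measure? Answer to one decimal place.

At the listener: L_A = 97.0 − 20·log₁₀(6.2) = 81.15 dB; L_B = 88.5 − 20·log₁₀(5.3) = 74.01 dB.
Combined: 10·log₁₀(10^(81.15/10)+10^(74.01/10)) = 81.9 dB SPL.

81.9 dB SPL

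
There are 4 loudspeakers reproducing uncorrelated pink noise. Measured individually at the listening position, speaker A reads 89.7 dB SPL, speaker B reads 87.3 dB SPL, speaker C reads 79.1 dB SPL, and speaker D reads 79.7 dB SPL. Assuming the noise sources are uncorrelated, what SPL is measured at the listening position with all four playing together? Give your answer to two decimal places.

92.16 dB SPL

Uncorrelated sources add in intensity (power), not in dB.
L_total = 10·log₁₀(10^(89.7/10) + 10^(87.3/10) + 10^(79.1/10) + 10^(79.7/10)) = 10·log₁₀(1645000000) = 92.16 dB SPL.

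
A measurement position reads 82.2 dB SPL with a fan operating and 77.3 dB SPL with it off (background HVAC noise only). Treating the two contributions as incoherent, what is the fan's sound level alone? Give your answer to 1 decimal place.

Remove the background by subtracting linear intensities:
L_src = 10·log₁₀(10^(82.2/10) − 10^(77.3/10)) = 10·log₁₀(112300000) = 80.5 dB SPL.

80.5 dB SPL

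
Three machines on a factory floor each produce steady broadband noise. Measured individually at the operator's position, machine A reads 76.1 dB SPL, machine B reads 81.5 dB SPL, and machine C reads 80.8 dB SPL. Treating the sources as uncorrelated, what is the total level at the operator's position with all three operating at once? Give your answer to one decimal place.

84.8 dB SPL

Incoherent sources sum as intensities:
L_total = 10·log₁₀(10^(76.1/10) + 10^(81.5/10) + 10^(80.8/10)) = 10·log₁₀(302200000) = 84.8 dB SPL.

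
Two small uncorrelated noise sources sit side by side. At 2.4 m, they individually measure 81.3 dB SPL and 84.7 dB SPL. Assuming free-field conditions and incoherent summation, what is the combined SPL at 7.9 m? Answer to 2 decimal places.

75.99 dB SPL

Combined at 2.4 m: 10·log₁₀(10^(81.3/10)+10^(84.7/10)) = 86.335 dB SPL.
Then apply −20·log₁₀(7.9/2.4) = -10.348 dB → 75.99 dB SPL.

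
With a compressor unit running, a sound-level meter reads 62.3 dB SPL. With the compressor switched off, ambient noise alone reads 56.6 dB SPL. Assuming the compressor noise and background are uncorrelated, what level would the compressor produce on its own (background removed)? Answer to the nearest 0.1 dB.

60.9 dB SPL

Remove the background by subtracting linear intensities:
L_src = 10·log₁₀(10^(62.3/10) − 10^(56.6/10)) = 10·log₁₀(1241000) = 60.9 dB SPL.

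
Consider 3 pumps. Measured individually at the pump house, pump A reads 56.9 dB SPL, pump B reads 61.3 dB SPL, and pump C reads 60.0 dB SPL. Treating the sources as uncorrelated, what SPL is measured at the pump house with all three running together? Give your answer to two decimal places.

Incoherent sources sum as intensities:
L_total = 10·log₁₀(10^(56.9/10) + 10^(61.3/10) + 10^(60.0/10)) = 10·log₁₀(2839000) = 64.53 dB SPL.

64.53 dB SPL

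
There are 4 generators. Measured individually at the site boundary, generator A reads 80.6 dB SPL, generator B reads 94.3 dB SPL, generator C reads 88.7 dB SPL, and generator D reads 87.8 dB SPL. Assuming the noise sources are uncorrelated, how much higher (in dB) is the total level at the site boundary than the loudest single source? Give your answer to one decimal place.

1.9 dB

Uncorrelated sources add in intensity (power), not in dB.
L_total = 10·log₁₀(10^(80.6/10) + 10^(94.3/10) + 10^(88.7/10) + 10^(87.8/10)) = 96.18 dB SPL.
Excess over the loudest (94.3 dB): 96.18 − 94.3 = 1.9 dB.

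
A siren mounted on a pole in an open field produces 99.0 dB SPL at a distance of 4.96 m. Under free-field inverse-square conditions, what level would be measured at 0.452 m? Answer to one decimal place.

119.8 dB SPL

Inverse-square spreading gives ΔL = −20·log₁₀(d₂/d₁).
ΔL = −20·log₁₀(0.452/4.96) = 20.81 dB, so L₂ = 99.0 + (20.81) = 119.8 dB SPL.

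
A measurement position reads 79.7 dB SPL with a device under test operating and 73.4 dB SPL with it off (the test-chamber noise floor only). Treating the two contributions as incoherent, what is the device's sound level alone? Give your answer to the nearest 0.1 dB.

78.5 dB SPL

Remove the background by subtracting linear intensities:
L_src = 10·log₁₀(10^(79.7/10) − 10^(73.4/10)) = 10·log₁₀(71450000) = 78.5 dB SPL.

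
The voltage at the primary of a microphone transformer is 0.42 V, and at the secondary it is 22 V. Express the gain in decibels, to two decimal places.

Voltage is an amplitude quantity, so gain = 20·log₁₀(V_out/V_in).
20·log₁₀(22/0.42) = 20·log₁₀(52.38) = 34.38 dB.

34.38 dB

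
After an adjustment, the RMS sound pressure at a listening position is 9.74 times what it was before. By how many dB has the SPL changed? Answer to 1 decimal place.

19.8 dB

SPL change from a pressure ratio uses the 20·log₁₀ form:
20·log₁₀(9.74) = 19.8 dB.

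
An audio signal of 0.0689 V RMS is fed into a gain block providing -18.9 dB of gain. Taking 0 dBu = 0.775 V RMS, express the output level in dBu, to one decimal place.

Input level: 20·log₁₀(0.0689/0.775) = -21.02 dBu.
Output: -21.02 − 18.9 = -39.9 dBu.

-39.9 dBu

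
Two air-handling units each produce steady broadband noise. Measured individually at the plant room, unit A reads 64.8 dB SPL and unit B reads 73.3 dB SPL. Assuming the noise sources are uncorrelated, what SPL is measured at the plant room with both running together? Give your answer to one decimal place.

Incoherent sources sum as intensities:
L_total = 10·log₁₀(10^(64.8/10) + 10^(73.3/10)) = 10·log₁₀(24400000) = 73.9 dB SPL.

73.9 dB SPL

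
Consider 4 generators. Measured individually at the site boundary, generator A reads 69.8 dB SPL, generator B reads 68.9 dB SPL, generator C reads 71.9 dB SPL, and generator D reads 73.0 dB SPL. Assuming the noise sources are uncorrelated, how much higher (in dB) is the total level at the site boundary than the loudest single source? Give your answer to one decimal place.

Incoherent sources sum as intensities:
L_total = 10·log₁₀(10^(69.8/10) + 10^(68.9/10) + 10^(71.9/10) + 10^(73.0/10)) = 77.22 dB SPL.
Excess over the loudest (73.0 dB): 77.22 − 73.0 = 4.2 dB.

4.2 dB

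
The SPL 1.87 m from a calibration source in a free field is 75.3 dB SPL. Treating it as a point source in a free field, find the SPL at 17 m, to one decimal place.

56.1 dB SPL

Free-field point source: level drops by 20·log₁₀ of the distance ratio.
ΔL = −20·log₁₀(17/1.87) = -19.17 dB, so L₂ = 75.3 + (-19.17) = 56.1 dB SPL.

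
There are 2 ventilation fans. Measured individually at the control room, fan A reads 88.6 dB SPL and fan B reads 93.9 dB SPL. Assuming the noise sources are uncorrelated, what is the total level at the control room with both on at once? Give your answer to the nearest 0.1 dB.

Incoherent sources sum as intensities:
L_total = 10·log₁₀(10^(88.6/10) + 10^(93.9/10)) = 10·log₁₀(3179000000) = 95.0 dB SPL.

95.0 dB SPL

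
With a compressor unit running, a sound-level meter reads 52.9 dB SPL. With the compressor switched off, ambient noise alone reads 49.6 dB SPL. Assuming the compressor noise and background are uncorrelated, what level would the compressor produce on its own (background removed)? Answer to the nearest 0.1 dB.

Remove the background by subtracting linear intensities:
L_src = 10·log₁₀(10^(52.9/10) − 10^(49.6/10)) = 10·log₁₀(103800) = 50.2 dB SPL.

50.2 dB SPL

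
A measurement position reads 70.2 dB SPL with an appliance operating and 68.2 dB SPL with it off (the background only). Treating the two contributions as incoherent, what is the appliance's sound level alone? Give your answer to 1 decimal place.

Background correction is a power subtraction:
L_src = 10·log₁₀(10^(70.2/10) − 10^(68.2/10)) = 10·log₁₀(3864000) = 65.9 dB SPL.

65.9 dB SPL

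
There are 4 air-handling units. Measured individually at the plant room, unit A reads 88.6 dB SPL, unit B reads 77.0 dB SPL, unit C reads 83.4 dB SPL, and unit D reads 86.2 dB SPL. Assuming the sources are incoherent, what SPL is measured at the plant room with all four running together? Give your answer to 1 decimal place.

91.5 dB SPL

Add the sources as powers (linear), then convert back to dB:
L_total = 10·log₁₀(10^(88.6/10) + 10^(77.0/10) + 10^(83.4/10) + 10^(86.2/10)) = 10·log₁₀(1410000000) = 91.5 dB SPL.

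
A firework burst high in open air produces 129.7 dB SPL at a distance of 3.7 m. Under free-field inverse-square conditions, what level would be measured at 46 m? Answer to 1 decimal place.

107.8 dB SPL

Inverse-square spreading gives ΔL = −20·log₁₀(d₂/d₁).
ΔL = −20·log₁₀(46/3.7) = -21.89 dB, so L₂ = 129.7 + (-21.89) = 107.8 dB SPL.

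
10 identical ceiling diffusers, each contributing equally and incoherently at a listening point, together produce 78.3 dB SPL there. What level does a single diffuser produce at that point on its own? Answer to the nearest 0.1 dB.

68.3 dB SPL

10 equal incoherent sources add 10·log₁₀(10) = 10.00 dB over one source.
L_one = 78.3 − 10.00 = 68.3 dB SPL.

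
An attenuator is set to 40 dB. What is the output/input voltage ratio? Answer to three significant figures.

0.0100

Voltage ratio = 10^(dB/20).
10^(-40/20) = 10^(-2.000) = 0.0100.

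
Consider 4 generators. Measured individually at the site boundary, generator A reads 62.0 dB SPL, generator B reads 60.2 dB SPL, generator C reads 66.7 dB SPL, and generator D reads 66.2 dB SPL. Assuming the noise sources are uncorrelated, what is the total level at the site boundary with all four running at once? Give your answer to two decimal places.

70.60 dB SPL

Add the sources as powers (linear), then convert back to dB:
L_total = 10·log₁₀(10^(62.0/10) + 10^(60.2/10) + 10^(66.7/10) + 10^(66.2/10)) = 10·log₁₀(11480000) = 70.60 dB SPL.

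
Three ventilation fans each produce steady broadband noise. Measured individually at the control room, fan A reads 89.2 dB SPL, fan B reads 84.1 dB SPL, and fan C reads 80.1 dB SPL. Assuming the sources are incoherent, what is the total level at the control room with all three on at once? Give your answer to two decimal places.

90.76 dB SPL

Uncorrelated sources add in intensity (power), not in dB.
L_total = 10·log₁₀(10^(89.2/10) + 10^(84.1/10) + 10^(80.1/10)) = 10·log₁₀(1191000000) = 90.76 dB SPL.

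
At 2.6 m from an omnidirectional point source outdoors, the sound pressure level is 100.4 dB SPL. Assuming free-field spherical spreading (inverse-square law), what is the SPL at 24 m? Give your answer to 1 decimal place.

81.1 dB SPL

For a point source in a free field, ΔL = −20·log₁₀(d₂/d₁).
ΔL = −20·log₁₀(24/2.6) = -19.30 dB, so L₂ = 100.4 + (-19.30) = 81.1 dB SPL.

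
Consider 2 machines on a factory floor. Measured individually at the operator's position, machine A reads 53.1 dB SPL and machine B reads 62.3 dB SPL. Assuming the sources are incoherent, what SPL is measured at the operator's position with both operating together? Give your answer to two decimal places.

Add the sources as powers (linear), then convert back to dB:
L_total = 10·log₁₀(10^(53.1/10) + 10^(62.3/10)) = 10·log₁₀(1902000) = 62.79 dB SPL.

62.79 dB SPL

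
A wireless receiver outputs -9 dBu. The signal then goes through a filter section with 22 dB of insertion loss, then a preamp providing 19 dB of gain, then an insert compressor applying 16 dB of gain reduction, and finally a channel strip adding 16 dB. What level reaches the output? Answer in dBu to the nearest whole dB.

Gain stages sum in dB:
-9 − 22 + 19 − 16 + 16 = -12 dBu.

-12 dBu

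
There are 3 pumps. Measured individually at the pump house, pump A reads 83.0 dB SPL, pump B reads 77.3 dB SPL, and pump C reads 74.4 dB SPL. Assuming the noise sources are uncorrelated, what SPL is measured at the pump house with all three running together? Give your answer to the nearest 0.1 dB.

84.5 dB SPL

Add the sources as powers (linear), then convert back to dB:
L_total = 10·log₁₀(10^(83.0/10) + 10^(77.3/10) + 10^(74.4/10)) = 10·log₁₀(280800000) = 84.5 dB SPL.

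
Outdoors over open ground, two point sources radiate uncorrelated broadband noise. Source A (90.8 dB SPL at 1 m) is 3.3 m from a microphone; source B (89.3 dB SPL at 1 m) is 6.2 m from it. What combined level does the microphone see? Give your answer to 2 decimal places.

81.22 dB SPL

At the listener: L_A = 90.8 − 20·log₁₀(3.3) = 80.430 dB; L_B = 89.3 − 20·log₁₀(6.2) = 73.452 dB.
Combined: 10·log₁₀(10^(80.430/10)+10^(73.452/10)) = 81.22 dB SPL.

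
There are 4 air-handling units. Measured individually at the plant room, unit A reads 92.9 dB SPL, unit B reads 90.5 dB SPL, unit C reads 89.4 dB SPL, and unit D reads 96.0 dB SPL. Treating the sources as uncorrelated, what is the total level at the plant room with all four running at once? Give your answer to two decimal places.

98.99 dB SPL

Incoherent sources sum as intensities:
L_total = 10·log₁₀(10^(92.9/10) + 10^(90.5/10) + 10^(89.4/10) + 10^(96.0/10)) = 10·log₁₀(7924000000) = 98.99 dB SPL.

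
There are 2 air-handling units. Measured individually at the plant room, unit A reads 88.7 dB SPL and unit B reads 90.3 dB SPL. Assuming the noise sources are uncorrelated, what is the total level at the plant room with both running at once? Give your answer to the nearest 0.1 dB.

Add the sources as powers (linear), then convert back to dB:
L_total = 10·log₁₀(10^(88.7/10) + 10^(90.3/10)) = 10·log₁₀(1813000000) = 92.6 dB SPL.

92.6 dB SPL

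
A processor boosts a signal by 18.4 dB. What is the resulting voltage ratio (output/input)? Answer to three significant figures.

Voltage ratio = 10^(dB/20).
10^(18.4/20) = 10^(0.9200) = 8.32.

8.32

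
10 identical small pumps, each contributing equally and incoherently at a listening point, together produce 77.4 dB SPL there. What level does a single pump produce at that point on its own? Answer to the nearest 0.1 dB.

10 equal incoherent sources add 10·log₁₀(10) = 10.00 dB over one source.
L_one = 77.4 − 10.00 = 67.4 dB SPL.

67.4 dB SPL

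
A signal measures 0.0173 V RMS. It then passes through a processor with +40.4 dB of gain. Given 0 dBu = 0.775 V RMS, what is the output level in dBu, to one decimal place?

Input level: 20·log₁₀(0.0173/0.775) = -33.03 dBu.
Output: -33.03 + 40.4 = +7.4 dBu.

+7.4 dBu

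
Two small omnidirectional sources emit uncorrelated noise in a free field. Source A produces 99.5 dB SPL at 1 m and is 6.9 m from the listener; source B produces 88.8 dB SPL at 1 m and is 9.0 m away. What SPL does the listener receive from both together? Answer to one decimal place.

82.9 dB SPL

At the listener: L_A = 99.5 − 20·log₁₀(6.9) = 82.72 dB; L_B = 88.8 − 20·log₁₀(9.0) = 69.72 dB.
Combined: 10·log₁₀(10^(82.72/10)+10^(69.72/10)) = 82.9 dB SPL.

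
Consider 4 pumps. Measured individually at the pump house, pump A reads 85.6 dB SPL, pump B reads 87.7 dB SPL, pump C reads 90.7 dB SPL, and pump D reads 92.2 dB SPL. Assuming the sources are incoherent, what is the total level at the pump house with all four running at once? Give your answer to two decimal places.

Incoherent sources sum as intensities:
L_total = 10·log₁₀(10^(85.6/10) + 10^(87.7/10) + 10^(90.7/10) + 10^(92.2/10)) = 10·log₁₀(3786000000) = 95.78 dB SPL.

95.78 dB SPL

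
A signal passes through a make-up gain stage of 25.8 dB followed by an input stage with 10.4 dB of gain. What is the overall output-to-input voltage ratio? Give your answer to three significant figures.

64.6

Net gain = 25.8 + 10.4 = 36.2 dB.
Voltage ratio = 10^(36.2/20) = 64.6.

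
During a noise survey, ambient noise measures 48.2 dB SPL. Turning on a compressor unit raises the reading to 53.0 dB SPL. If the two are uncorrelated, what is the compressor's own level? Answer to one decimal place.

51.3 dB SPL

Subtract intensities: L_src = 10·log₁₀(10^(L_total/10) − 10^(L_bg/10)).
L_src = 10·log₁₀(10^(53.0/10) − 10^(48.2/10)) = 10·log₁₀(133500) = 51.3 dB SPL.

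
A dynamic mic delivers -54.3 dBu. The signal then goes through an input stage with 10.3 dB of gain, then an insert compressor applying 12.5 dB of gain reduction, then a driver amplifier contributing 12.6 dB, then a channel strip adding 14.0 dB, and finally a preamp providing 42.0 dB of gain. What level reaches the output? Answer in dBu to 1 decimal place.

+12.1 dBu

Cascaded gains and losses add directly in dB.
-54.3 + 10.3 − 12.5 + 12.6 + 14.0 + 42.0 = +12.1 dBu.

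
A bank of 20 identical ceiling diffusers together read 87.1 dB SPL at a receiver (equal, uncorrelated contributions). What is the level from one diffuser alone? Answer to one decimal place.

20 equal incoherent sources add 10·log₁₀(20) = 13.01 dB over one source.
L_one = 87.1 − 13.01 = 74.1 dB SPL.

74.1 dB SPL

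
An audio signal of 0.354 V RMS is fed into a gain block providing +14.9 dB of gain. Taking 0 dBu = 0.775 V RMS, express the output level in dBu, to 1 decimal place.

Input level: 20·log₁₀(0.354/0.775) = -6.81 dBu.
Output: -6.81 + 14.9 = +8.1 dBu.

+8.1 dBu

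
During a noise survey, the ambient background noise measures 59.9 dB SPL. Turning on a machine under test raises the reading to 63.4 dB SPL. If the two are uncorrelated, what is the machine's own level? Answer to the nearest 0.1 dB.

Background correction is a power subtraction:
L_src = 10·log₁₀(10^(63.4/10) − 10^(59.9/10)) = 10·log₁₀(1211000) = 60.8 dB SPL.

60.8 dB SPL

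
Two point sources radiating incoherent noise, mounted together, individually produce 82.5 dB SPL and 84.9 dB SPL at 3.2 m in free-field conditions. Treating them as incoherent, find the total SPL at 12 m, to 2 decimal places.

Combined at 3.2 m: 10·log₁₀(10^(82.5/10)+10^(84.9/10)) = 86.874 dB SPL.
Then apply −20·log₁₀(12/3.2) = -11.481 dB → 75.39 dB SPL.

75.39 dB SPL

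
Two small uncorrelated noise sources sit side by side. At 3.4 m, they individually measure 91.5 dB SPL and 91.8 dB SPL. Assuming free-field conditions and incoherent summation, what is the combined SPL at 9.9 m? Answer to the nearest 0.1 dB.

85.4 dB SPL

Combined at 3.4 m: 10·log₁₀(10^(91.5/10)+10^(91.8/10)) = 94.66 dB SPL.
Then apply −20·log₁₀(9.9/3.4) = -9.28 dB → 85.4 dB SPL.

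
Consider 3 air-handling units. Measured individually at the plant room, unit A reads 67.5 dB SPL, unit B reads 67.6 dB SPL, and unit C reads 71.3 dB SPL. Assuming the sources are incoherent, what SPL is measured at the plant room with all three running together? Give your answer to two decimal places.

73.96 dB SPL

Incoherent sources sum as intensities:
L_total = 10·log₁₀(10^(67.5/10) + 10^(67.6/10) + 10^(71.3/10)) = 10·log₁₀(24870000) = 73.96 dB SPL.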